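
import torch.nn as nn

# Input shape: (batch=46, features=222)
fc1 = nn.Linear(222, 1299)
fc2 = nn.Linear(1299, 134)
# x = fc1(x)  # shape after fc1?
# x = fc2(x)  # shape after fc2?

Input shape: (46, 222)
  -> after fc1: (46, 1299)
Output shape: (46, 134)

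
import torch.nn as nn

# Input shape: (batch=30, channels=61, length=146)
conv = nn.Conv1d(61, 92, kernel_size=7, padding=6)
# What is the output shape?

Input shape: (30, 61, 146)
Output shape: (30, 92, 152)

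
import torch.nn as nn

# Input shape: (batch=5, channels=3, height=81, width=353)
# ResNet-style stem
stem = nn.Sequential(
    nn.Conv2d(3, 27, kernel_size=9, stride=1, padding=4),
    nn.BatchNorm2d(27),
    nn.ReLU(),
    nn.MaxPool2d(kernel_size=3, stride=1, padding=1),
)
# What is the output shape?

Input shape: (5, 3, 81, 353)
  -> after Conv2d 9x9 stride=1: (5, 27, 81, 353)
Output shape: (5, 27, 81, 353)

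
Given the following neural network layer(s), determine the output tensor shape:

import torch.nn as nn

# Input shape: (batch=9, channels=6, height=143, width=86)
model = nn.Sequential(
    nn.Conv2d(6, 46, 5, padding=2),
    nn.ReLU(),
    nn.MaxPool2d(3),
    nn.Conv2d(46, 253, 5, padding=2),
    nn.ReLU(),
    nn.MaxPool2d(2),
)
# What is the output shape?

Input shape: (9, 6, 143, 86)
  -> after first Conv2d: (9, 46, 143, 86)
  -> after first MaxPool2d: (9, 46, 47, 28)
  -> after second Conv2d: (9, 253, 47, 28)
Output shape: (9, 253, 23, 14)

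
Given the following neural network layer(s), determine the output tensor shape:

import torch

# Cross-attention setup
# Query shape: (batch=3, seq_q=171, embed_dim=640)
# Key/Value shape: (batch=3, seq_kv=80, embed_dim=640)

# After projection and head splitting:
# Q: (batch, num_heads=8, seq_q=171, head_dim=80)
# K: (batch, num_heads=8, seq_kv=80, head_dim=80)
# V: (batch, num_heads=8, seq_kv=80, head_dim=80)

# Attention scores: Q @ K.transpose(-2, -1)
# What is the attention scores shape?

Input shape: (3, 171, 640)
Output shape: (3, 8, 171, 80)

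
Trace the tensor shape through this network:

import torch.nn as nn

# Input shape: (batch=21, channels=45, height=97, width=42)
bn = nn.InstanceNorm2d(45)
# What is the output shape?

Input shape: (21, 45, 97, 42)
Output shape: (21, 45, 97, 42)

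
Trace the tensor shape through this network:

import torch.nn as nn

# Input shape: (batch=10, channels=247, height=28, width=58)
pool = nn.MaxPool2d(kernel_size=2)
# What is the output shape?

Input shape: (10, 247, 28, 58)
Output shape: (10, 247, 14, 29)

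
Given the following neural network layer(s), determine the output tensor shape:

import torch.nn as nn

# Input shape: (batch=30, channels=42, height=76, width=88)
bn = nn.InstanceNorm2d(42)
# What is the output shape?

Input shape: (30, 42, 76, 88)
Output shape: (30, 42, 76, 88)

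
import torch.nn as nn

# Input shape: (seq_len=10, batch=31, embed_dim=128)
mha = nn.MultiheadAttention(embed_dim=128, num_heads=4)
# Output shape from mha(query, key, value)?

Input shape: (10, 31, 128)
Output shape: (10, 31, 128)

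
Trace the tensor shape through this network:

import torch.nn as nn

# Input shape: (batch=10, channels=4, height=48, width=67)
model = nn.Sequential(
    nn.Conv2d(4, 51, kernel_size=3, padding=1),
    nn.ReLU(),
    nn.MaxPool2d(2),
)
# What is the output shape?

Input shape: (10, 4, 48, 67)
  -> after Conv2d: (10, 51, 48, 67)
  -> after ReLU: (10, 51, 48, 67)
Output shape: (10, 51, 24, 33)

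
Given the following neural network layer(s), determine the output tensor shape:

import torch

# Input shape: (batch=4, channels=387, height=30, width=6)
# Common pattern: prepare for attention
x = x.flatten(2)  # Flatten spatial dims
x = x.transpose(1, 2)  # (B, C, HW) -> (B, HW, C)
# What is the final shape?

Input shape: (4, 387, 30, 6)
  -> after flatten(2): (4, 387, 180)
Output shape: (4, 180, 387)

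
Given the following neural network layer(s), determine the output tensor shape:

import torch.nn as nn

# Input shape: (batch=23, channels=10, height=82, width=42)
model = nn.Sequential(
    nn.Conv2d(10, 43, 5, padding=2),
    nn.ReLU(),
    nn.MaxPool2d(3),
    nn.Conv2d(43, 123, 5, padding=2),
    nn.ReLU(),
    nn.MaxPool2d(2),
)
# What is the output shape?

Input shape: (23, 10, 82, 42)
  -> after first Conv2d: (23, 43, 82, 42)
  -> after first MaxPool2d: (23, 43, 27, 14)
  -> after second Conv2d: (23, 123, 27, 14)
Output shape: (23, 123, 13, 7)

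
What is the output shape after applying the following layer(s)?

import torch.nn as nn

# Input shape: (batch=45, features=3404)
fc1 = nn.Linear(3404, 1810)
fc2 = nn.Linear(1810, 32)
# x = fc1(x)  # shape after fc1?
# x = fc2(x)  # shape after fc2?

Input shape: (45, 3404)
  -> after fc1: (45, 1810)
Output shape: (45, 32)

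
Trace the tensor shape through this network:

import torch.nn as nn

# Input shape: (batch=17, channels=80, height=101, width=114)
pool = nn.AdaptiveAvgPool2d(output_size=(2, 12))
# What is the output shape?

Input shape: (17, 80, 101, 114)
Output shape: (17, 80, 2, 12)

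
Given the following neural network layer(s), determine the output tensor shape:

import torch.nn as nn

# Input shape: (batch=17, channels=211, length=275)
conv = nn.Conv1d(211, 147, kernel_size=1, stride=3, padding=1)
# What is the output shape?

Input shape: (17, 211, 275)
Output shape: (17, 147, 93)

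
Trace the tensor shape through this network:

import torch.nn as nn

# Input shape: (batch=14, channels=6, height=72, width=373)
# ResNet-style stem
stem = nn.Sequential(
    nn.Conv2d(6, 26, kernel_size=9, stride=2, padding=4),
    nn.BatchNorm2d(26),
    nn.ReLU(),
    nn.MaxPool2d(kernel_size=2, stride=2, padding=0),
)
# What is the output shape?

Input shape: (14, 6, 72, 373)
  -> after Conv2d 9x9 stride=2: (14, 26, 36, 187)
Output shape: (14, 26, 18, 93)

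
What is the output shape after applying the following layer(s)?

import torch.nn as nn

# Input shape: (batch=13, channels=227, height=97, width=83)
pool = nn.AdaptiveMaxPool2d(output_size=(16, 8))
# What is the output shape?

Input shape: (13, 227, 97, 83)
Output shape: (13, 227, 16, 8)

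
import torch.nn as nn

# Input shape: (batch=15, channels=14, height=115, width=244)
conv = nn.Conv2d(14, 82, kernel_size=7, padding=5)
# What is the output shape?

Input shape: (15, 14, 115, 244)
Output shape: (15, 82, 119, 248)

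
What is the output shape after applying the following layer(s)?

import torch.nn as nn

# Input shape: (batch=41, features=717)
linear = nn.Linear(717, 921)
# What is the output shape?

Input shape: (41, 717)
Output shape: (41, 921)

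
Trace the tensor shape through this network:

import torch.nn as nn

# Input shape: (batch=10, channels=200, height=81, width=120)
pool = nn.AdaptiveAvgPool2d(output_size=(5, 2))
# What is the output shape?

Input shape: (10, 200, 81, 120)
Output shape: (10, 200, 5, 2)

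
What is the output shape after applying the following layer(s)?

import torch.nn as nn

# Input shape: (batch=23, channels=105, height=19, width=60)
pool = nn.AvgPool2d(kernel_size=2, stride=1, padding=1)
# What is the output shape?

Input shape: (23, 105, 19, 60)
Output shape: (23, 105, 20, 61)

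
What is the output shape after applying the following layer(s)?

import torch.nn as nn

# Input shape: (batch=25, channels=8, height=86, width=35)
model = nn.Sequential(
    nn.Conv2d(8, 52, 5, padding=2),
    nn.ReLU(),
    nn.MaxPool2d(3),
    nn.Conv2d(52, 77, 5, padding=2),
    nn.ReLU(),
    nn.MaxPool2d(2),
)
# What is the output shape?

Input shape: (25, 8, 86, 35)
  -> after first Conv2d: (25, 52, 86, 35)
  -> after first MaxPool2d: (25, 52, 28, 11)
  -> after second Conv2d: (25, 77, 28, 11)
Output shape: (25, 77, 14, 5)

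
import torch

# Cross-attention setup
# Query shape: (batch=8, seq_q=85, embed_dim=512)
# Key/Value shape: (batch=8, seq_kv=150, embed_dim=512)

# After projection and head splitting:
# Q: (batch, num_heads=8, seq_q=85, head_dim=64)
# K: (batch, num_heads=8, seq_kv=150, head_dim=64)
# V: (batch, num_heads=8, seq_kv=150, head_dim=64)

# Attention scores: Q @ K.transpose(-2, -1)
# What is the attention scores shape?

Input shape: (8, 85, 512)
Output shape: (8, 8, 85, 150)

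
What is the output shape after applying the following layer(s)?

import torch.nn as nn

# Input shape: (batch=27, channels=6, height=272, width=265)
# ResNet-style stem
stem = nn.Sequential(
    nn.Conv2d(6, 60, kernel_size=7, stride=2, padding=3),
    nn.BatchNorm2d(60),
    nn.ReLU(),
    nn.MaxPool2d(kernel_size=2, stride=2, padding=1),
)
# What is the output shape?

Input shape: (27, 6, 272, 265)
  -> after Conv2d 7x7 stride=2: (27, 60, 136, 133)
Output shape: (27, 60, 69, 67)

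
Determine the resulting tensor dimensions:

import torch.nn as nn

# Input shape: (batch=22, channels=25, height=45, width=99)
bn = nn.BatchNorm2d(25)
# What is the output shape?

Input shape: (22, 25, 45, 99)
Output shape: (22, 25, 45, 99)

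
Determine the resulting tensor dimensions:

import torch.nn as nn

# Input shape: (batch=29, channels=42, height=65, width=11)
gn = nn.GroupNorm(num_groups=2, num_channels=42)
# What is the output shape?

Input shape: (29, 42, 65, 11)
Output shape: (29, 42, 65, 11)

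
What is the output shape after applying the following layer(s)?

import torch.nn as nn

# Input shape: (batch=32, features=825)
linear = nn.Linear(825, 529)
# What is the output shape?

Input shape: (32, 825)
Output shape: (32, 529)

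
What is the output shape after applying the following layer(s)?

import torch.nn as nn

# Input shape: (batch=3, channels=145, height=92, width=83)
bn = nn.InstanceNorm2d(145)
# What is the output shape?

Input shape: (3, 145, 92, 83)
Output shape: (3, 145, 92, 83)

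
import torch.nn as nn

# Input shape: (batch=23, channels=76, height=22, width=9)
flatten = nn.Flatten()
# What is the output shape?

Input shape: (23, 76, 22, 9)
Output shape: (23, 15048)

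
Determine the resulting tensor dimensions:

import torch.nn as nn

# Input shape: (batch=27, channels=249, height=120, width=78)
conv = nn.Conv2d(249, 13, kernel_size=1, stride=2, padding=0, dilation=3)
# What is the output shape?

Input shape: (27, 249, 120, 78)
Output shape: (27, 13, 60, 39)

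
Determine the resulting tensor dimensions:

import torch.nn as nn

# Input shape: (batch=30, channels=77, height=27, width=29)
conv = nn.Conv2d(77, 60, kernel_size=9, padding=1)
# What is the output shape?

Input shape: (30, 77, 27, 29)
Output shape: (30, 60, 21, 23)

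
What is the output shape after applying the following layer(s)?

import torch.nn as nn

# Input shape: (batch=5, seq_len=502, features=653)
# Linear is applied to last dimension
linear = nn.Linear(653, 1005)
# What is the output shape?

Input shape: (5, 502, 653)
Output shape: (5, 502, 1005)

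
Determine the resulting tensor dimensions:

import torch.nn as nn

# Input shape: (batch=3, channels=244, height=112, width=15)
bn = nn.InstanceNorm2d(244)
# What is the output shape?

Input shape: (3, 244, 112, 15)
Output shape: (3, 244, 112, 15)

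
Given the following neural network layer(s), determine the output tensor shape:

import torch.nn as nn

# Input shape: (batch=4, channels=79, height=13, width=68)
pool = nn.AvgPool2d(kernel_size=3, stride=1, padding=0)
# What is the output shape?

Input shape: (4, 79, 13, 68)
Output shape: (4, 79, 11, 66)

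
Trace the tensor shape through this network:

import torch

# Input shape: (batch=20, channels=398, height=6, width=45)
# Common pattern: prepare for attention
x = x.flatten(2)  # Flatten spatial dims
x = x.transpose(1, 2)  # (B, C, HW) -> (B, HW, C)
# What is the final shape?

Input shape: (20, 398, 6, 45)
  -> after flatten(2): (20, 398, 270)
Output shape: (20, 270, 398)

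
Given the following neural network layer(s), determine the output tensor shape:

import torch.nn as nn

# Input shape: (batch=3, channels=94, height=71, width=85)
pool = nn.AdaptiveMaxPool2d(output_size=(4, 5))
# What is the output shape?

Input shape: (3, 94, 71, 85)
Output shape: (3, 94, 4, 5)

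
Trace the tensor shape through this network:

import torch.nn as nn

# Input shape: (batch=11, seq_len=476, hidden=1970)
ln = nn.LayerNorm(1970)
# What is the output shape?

Input shape: (11, 476, 1970)
Output shape: (11, 476, 1970)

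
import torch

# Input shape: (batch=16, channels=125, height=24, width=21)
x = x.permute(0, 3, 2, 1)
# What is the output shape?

Input shape: (16, 125, 24, 21)
Output shape: (16, 21, 24, 125)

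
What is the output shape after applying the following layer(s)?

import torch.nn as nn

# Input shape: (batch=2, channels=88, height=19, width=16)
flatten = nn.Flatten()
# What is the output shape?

Input shape: (2, 88, 19, 16)
Output shape: (2, 26752)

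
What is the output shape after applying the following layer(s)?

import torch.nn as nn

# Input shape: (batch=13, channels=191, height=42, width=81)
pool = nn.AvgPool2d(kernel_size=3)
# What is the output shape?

Input shape: (13, 191, 42, 81)
Output shape: (13, 191, 14, 27)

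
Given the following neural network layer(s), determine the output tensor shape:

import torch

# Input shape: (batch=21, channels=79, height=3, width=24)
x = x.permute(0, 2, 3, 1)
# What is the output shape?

Input shape: (21, 79, 3, 24)
Output shape: (21, 3, 24, 79)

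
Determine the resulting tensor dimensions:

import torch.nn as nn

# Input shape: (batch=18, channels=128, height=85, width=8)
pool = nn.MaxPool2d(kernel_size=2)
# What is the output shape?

Input shape: (18, 128, 85, 8)
Output shape: (18, 128, 42, 4)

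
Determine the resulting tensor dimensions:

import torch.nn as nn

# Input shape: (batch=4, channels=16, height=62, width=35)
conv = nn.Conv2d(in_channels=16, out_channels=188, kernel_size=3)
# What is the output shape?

Input shape: (4, 16, 62, 35)
Output shape: (4, 188, 60, 33)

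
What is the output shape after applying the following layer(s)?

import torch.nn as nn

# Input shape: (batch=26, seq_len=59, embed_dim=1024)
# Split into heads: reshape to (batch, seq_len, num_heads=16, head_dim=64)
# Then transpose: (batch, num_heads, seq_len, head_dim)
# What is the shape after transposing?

Input shape: (26, 59, 1024)
  -> after reshape: (26, 59, 16, 64)
Output shape: (26, 16, 59, 64)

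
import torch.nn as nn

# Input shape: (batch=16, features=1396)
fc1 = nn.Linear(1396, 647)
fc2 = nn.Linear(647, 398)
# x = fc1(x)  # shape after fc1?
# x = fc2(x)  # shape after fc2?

Input shape: (16, 1396)
  -> after fc1: (16, 647)
Output shape: (16, 398)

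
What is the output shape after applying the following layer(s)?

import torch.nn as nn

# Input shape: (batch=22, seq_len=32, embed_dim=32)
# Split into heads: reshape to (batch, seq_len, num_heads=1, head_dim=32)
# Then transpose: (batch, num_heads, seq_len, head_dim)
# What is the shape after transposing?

Input shape: (22, 32, 32)
  -> after reshape: (22, 32, 1, 32)
Output shape: (22, 1, 32, 32)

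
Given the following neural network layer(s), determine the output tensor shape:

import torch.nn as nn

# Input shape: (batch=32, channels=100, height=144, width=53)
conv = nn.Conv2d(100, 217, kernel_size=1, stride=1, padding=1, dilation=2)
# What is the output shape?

Input shape: (32, 100, 144, 53)
Output shape: (32, 217, 146, 55)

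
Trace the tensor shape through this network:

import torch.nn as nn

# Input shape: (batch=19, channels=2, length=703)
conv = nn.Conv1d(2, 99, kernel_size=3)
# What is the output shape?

Input shape: (19, 2, 703)
Output shape: (19, 99, 701)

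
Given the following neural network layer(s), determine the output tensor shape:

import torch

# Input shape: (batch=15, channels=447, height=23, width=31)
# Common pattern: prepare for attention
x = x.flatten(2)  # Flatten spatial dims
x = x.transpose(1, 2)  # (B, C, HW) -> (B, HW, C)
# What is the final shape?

Input shape: (15, 447, 23, 31)
  -> after flatten(2): (15, 447, 713)
Output shape: (15, 713, 447)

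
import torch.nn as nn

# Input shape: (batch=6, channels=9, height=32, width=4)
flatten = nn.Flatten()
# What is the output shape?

Input shape: (6, 9, 32, 4)
Output shape: (6, 1152)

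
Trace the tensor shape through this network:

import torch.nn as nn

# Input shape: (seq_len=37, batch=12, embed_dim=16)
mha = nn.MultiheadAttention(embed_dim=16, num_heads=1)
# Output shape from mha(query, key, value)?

Input shape: (37, 12, 16)
Output shape: (37, 12, 16)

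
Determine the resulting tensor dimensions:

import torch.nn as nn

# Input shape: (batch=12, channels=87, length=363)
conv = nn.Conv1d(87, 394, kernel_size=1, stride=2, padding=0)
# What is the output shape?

Input shape: (12, 87, 363)
Output shape: (12, 394, 182)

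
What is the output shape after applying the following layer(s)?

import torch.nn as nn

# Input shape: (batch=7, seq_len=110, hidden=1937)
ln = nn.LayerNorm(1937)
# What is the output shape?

Input shape: (7, 110, 1937)
Output shape: (7, 110, 1937)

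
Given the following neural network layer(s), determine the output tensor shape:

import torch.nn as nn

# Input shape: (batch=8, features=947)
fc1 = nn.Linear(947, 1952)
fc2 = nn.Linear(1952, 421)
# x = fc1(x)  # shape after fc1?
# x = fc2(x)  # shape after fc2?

Input shape: (8, 947)
  -> after fc1: (8, 1952)
Output shape: (8, 421)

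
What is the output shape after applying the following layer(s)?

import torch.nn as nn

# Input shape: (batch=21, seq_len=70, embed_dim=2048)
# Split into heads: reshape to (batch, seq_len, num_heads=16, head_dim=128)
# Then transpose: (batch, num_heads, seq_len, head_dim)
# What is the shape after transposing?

Input shape: (21, 70, 2048)
  -> after reshape: (21, 70, 16, 128)
Output shape: (21, 16, 70, 128)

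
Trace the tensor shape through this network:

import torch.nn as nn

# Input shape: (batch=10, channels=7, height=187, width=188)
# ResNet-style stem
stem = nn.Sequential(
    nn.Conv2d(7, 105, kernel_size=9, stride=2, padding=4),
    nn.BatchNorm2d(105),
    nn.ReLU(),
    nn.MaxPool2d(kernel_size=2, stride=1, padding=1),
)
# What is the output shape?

Input shape: (10, 7, 187, 188)
  -> after Conv2d 9x9 stride=2: (10, 105, 94, 94)
Output shape: (10, 105, 95, 95)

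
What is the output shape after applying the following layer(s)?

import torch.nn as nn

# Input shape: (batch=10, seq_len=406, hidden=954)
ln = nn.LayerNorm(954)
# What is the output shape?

Input shape: (10, 406, 954)
Output shape: (10, 406, 954)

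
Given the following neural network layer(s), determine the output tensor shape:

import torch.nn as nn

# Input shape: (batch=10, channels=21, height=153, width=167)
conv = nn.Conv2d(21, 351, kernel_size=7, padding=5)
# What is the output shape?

Input shape: (10, 21, 153, 167)
Output shape: (10, 351, 157, 171)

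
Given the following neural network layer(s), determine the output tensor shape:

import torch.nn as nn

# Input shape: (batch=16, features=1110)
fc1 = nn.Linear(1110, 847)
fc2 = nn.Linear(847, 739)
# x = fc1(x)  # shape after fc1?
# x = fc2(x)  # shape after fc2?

Input shape: (16, 1110)
  -> after fc1: (16, 847)
Output shape: (16, 739)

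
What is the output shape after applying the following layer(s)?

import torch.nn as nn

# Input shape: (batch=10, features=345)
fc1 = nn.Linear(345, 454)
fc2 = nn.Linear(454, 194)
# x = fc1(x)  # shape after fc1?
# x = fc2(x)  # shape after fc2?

Input shape: (10, 345)
  -> after fc1: (10, 454)
Output shape: (10, 194)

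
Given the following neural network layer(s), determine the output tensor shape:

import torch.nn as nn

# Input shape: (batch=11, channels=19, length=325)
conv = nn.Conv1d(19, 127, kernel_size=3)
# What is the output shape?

Input shape: (11, 19, 325)
Output shape: (11, 127, 323)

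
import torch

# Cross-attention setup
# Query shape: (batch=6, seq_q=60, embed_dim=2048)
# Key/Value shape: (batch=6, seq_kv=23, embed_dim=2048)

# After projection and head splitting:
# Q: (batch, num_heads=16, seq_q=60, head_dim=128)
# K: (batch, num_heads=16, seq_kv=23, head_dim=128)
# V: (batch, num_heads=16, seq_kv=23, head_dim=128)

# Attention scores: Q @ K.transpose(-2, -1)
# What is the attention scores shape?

Input shape: (6, 60, 2048)
Output shape: (6, 16, 60, 23)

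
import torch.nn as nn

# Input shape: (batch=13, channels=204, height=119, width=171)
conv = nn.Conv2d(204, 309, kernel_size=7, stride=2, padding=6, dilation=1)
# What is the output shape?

Input shape: (13, 204, 119, 171)
Output shape: (13, 309, 63, 89)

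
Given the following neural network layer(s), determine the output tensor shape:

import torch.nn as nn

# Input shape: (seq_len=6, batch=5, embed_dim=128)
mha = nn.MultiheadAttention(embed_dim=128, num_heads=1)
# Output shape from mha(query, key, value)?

Input shape: (6, 5, 128)
Output shape: (6, 5, 128)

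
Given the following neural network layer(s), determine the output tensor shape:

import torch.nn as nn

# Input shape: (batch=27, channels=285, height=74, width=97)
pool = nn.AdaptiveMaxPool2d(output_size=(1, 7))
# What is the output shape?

Input shape: (27, 285, 74, 97)
Output shape: (27, 285, 1, 7)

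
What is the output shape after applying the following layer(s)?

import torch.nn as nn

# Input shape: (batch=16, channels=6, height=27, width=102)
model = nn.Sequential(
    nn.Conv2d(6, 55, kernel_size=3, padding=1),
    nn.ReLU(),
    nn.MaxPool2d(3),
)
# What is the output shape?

Input shape: (16, 6, 27, 102)
  -> after Conv2d: (16, 55, 27, 102)
  -> after ReLU: (16, 55, 27, 102)
Output shape: (16, 55, 9, 34)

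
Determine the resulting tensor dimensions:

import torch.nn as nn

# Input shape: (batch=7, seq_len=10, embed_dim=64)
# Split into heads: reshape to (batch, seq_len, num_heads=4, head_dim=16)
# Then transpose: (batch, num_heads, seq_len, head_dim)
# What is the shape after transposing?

Input shape: (7, 10, 64)
  -> after reshape: (7, 10, 4, 16)
Output shape: (7, 4, 10, 16)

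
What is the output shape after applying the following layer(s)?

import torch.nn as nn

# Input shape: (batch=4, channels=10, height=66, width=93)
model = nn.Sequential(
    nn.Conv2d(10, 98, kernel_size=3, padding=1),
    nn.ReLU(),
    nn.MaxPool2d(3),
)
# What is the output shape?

Input shape: (4, 10, 66, 93)
  -> after Conv2d: (4, 98, 66, 93)
  -> after ReLU: (4, 98, 66, 93)
Output shape: (4, 98, 22, 31)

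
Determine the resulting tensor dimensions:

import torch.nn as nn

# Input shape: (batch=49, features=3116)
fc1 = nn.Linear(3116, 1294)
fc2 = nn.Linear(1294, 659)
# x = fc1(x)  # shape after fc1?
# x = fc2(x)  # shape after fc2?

Input shape: (49, 3116)
  -> after fc1: (49, 1294)
Output shape: (49, 659)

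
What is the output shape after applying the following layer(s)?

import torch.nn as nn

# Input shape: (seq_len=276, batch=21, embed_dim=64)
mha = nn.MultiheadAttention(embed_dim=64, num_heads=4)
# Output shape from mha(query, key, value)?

Input shape: (276, 21, 64)
Output shape: (276, 21, 64)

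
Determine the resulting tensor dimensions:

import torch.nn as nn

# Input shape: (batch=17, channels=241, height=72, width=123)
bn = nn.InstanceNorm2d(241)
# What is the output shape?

Input shape: (17, 241, 72, 123)
Output shape: (17, 241, 72, 123)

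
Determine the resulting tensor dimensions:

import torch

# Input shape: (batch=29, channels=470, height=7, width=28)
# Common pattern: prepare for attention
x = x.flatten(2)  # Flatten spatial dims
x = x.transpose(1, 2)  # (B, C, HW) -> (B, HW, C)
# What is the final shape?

Input shape: (29, 470, 7, 28)
  -> after flatten(2): (29, 470, 196)
Output shape: (29, 196, 470)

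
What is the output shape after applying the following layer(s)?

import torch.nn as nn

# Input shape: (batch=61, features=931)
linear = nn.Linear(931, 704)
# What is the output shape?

Input shape: (61, 931)
Output shape: (61, 704)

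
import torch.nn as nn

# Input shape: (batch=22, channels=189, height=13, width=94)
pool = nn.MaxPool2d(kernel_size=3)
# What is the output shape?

Input shape: (22, 189, 13, 94)
Output shape: (22, 189, 4, 31)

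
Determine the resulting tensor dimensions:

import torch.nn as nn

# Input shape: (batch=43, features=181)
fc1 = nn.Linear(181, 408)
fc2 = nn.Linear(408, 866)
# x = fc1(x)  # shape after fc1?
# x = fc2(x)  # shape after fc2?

Input shape: (43, 181)
  -> after fc1: (43, 408)
Output shape: (43, 866)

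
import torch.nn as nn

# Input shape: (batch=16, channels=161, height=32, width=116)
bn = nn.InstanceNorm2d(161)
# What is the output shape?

Input shape: (16, 161, 32, 116)
Output shape: (16, 161, 32, 116)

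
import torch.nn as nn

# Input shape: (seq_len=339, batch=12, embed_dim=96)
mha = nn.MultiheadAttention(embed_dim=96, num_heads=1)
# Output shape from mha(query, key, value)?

Input shape: (339, 12, 96)
Output shape: (339, 12, 96)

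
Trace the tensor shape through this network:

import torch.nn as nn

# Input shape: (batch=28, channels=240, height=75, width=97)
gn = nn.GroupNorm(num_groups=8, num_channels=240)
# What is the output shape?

Input shape: (28, 240, 75, 97)
Output shape: (28, 240, 75, 97)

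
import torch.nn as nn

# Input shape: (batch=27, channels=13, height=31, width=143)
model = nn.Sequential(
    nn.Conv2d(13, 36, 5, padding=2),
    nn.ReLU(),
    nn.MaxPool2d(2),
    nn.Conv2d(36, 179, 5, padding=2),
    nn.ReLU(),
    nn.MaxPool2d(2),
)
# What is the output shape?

Input shape: (27, 13, 31, 143)
  -> after first Conv2d: (27, 36, 31, 143)
  -> after first MaxPool2d: (27, 36, 15, 71)
  -> after second Conv2d: (27, 179, 15, 71)
Output shape: (27, 179, 7, 35)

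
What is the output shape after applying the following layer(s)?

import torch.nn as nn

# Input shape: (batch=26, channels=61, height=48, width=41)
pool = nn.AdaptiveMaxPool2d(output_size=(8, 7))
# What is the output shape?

Input shape: (26, 61, 48, 41)
Output shape: (26, 61, 8, 7)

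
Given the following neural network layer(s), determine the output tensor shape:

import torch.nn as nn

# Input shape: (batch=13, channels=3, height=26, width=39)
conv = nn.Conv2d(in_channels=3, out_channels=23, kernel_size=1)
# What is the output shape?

Input shape: (13, 3, 26, 39)
Output shape: (13, 23, 26, 39)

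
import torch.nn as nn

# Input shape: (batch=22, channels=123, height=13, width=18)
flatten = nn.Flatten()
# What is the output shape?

Input shape: (22, 123, 13, 18)
Output shape: (22, 28782)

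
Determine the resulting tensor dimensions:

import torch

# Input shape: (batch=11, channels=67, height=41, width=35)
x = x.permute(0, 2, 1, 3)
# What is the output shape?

Input shape: (11, 67, 41, 35)
Output shape: (11, 41, 67, 35)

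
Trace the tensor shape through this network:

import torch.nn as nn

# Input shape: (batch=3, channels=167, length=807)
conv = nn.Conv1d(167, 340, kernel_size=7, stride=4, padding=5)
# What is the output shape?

Input shape: (3, 167, 807)
Output shape: (3, 340, 203)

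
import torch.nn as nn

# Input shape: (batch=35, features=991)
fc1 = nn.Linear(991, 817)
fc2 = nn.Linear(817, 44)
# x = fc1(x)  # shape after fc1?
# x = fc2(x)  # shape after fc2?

Input shape: (35, 991)
  -> after fc1: (35, 817)
Output shape: (35, 44)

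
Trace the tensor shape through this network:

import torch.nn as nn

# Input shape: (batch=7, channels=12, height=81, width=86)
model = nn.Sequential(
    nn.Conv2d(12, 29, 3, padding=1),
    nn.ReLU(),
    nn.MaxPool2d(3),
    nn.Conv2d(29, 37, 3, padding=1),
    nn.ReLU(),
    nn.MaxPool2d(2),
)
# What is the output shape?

Input shape: (7, 12, 81, 86)
  -> after first Conv2d: (7, 29, 81, 86)
  -> after first MaxPool2d: (7, 29, 27, 28)
  -> after second Conv2d: (7, 37, 27, 28)
Output shape: (7, 37, 13, 14)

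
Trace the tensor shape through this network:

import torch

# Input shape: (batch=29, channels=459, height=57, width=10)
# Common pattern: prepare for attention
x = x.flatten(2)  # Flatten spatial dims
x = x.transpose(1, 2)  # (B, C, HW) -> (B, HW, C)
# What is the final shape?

Input shape: (29, 459, 57, 10)
  -> after flatten(2): (29, 459, 570)
Output shape: (29, 570, 459)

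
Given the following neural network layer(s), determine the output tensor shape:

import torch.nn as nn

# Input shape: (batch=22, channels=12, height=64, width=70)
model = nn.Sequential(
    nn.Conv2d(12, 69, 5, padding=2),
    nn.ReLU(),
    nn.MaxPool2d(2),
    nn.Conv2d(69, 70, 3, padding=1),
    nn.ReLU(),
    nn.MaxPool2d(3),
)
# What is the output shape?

Input shape: (22, 12, 64, 70)
  -> after first Conv2d: (22, 69, 64, 70)
  -> after first MaxPool2d: (22, 69, 32, 35)
  -> after second Conv2d: (22, 70, 32, 35)
Output shape: (22, 70, 10, 11)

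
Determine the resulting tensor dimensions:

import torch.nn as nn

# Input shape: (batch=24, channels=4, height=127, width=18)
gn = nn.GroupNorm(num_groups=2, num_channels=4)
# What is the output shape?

Input shape: (24, 4, 127, 18)
Output shape: (24, 4, 127, 18)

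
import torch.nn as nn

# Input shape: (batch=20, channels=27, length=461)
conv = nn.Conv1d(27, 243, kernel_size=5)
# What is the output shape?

Input shape: (20, 27, 461)
Output shape: (20, 243, 457)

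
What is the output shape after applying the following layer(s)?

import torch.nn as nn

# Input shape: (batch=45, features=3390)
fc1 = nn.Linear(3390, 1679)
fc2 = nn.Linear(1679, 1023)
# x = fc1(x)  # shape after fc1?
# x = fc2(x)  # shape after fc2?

Input shape: (45, 3390)
  -> after fc1: (45, 1679)
Output shape: (45, 1023)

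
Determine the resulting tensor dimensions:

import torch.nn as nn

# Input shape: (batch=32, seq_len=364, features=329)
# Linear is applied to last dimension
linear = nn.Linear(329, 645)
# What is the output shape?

Input shape: (32, 364, 329)
Output shape: (32, 364, 645)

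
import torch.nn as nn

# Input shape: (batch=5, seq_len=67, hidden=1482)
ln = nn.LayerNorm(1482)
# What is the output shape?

Input shape: (5, 67, 1482)
Output shape: (5, 67, 1482)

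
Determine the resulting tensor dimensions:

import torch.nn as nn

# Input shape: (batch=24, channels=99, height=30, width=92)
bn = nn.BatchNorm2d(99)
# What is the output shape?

Input shape: (24, 99, 30, 92)
Output shape: (24, 99, 30, 92)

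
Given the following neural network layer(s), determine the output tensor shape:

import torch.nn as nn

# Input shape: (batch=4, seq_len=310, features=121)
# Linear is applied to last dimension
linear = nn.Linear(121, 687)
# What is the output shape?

Input shape: (4, 310, 121)
Output shape: (4, 310, 687)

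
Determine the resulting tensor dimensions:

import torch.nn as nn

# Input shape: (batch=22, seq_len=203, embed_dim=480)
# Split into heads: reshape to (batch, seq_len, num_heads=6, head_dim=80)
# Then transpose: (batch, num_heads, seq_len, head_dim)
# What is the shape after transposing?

Input shape: (22, 203, 480)
  -> after reshape: (22, 203, 6, 80)
Output shape: (22, 6, 203, 80)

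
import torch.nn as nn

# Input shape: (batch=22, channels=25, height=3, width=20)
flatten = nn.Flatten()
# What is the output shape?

Input shape: (22, 25, 3, 20)
Output shape: (22, 1500)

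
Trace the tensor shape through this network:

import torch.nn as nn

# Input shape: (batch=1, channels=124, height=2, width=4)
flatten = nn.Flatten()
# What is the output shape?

Input shape: (1, 124, 2, 4)
Output shape: (1, 992)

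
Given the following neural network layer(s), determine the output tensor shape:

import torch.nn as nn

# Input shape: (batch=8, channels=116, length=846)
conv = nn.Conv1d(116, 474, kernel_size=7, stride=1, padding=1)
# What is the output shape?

Input shape: (8, 116, 846)
Output shape: (8, 474, 842)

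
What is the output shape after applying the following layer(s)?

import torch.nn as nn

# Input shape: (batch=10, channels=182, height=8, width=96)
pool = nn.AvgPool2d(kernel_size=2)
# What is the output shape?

Input shape: (10, 182, 8, 96)
Output shape: (10, 182, 4, 48)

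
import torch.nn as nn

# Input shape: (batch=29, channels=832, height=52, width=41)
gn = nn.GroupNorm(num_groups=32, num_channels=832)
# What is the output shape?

Input shape: (29, 832, 52, 41)
Output shape: (29, 832, 52, 41)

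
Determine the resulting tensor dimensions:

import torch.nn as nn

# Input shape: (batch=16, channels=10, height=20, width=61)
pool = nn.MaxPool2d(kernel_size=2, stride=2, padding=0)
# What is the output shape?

Input shape: (16, 10, 20, 61)
Output shape: (16, 10, 10, 30)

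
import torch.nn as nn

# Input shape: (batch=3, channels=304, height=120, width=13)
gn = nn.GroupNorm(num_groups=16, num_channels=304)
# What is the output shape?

Input shape: (3, 304, 120, 13)
Output shape: (3, 304, 120, 13)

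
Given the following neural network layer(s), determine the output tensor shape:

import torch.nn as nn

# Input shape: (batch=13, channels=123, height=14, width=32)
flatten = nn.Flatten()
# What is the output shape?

Input shape: (13, 123, 14, 32)
Output shape: (13, 55104)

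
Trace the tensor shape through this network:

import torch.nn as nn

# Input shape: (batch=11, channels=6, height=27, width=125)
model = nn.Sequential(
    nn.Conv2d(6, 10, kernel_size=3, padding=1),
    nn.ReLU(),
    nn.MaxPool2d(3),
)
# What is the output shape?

Input shape: (11, 6, 27, 125)
  -> after Conv2d: (11, 10, 27, 125)
  -> after ReLU: (11, 10, 27, 125)
Output shape: (11, 10, 9, 41)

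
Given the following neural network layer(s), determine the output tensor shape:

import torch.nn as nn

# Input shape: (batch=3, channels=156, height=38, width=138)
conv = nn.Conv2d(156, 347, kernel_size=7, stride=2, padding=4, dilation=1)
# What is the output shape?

Input shape: (3, 156, 38, 138)
Output shape: (3, 347, 20, 70)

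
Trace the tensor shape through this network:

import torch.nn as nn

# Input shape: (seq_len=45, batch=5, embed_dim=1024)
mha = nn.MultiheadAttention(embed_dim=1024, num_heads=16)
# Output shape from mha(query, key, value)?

Input shape: (45, 5, 1024)
Output shape: (45, 5, 1024)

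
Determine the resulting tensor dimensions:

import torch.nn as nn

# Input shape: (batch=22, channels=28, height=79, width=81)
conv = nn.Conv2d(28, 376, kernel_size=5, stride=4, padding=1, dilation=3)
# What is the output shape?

Input shape: (22, 28, 79, 81)
Output shape: (22, 376, 18, 18)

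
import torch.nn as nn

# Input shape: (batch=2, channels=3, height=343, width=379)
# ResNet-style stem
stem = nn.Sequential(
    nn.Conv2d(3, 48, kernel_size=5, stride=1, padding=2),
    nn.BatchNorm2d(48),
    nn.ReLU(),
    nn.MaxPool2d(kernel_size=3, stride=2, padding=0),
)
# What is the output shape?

Input shape: (2, 3, 343, 379)
  -> after Conv2d 5x5 stride=1: (2, 48, 343, 379)
Output shape: (2, 48, 171, 189)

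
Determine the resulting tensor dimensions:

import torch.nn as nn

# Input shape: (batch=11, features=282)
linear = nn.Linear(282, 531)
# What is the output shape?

Input shape: (11, 282)
Output shape: (11, 531)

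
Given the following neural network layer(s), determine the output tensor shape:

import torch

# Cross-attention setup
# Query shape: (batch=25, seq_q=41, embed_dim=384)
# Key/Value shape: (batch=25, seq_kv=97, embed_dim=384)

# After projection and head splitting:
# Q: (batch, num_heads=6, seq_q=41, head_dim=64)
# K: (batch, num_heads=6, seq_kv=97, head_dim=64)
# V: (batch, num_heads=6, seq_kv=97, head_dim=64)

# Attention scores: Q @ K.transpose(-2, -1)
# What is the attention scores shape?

Input shape: (25, 41, 384)
Output shape: (25, 6, 41, 97)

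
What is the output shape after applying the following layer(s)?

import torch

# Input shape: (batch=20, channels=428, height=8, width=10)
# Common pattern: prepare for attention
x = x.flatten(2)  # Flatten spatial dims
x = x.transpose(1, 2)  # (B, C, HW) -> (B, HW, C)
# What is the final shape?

Input shape: (20, 428, 8, 10)
  -> after flatten(2): (20, 428, 80)
Output shape: (20, 80, 428)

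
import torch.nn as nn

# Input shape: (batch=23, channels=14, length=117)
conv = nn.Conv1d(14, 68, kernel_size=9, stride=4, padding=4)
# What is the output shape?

Input shape: (23, 14, 117)
Output shape: (23, 68, 30)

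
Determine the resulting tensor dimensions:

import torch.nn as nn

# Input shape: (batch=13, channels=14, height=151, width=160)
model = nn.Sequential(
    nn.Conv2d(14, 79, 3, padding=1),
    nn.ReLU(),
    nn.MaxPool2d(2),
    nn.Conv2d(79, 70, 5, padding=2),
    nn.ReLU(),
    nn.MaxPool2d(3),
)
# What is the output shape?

Input shape: (13, 14, 151, 160)
  -> after first Conv2d: (13, 79, 151, 160)
  -> after first MaxPool2d: (13, 79, 75, 80)
  -> after second Conv2d: (13, 70, 75, 80)
Output shape: (13, 70, 25, 26)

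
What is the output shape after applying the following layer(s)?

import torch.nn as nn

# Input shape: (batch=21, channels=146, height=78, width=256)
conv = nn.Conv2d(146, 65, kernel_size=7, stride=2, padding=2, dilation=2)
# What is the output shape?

Input shape: (21, 146, 78, 256)
Output shape: (21, 65, 35, 124)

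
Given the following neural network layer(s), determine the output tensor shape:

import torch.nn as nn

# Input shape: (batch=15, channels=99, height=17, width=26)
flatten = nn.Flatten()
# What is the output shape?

Input shape: (15, 99, 17, 26)
Output shape: (15, 43758)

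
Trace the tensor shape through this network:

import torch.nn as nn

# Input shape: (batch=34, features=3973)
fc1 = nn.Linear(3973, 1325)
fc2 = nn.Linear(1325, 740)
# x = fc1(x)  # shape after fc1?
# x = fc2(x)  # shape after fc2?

Input shape: (34, 3973)
  -> after fc1: (34, 1325)
Output shape: (34, 740)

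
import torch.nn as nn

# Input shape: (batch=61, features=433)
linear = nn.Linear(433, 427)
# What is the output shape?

Input shape: (61, 433)
Output shape: (61, 427)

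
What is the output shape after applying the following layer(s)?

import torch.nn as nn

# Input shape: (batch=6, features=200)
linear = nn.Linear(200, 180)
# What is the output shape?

Input shape: (6, 200)
Output shape: (6, 180)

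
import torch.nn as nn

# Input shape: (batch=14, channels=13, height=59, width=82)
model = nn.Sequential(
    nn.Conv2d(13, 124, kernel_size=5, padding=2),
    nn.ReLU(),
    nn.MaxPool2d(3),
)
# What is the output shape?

Input shape: (14, 13, 59, 82)
  -> after Conv2d: (14, 124, 59, 82)
  -> after ReLU: (14, 124, 59, 82)
Output shape: (14, 124, 19, 27)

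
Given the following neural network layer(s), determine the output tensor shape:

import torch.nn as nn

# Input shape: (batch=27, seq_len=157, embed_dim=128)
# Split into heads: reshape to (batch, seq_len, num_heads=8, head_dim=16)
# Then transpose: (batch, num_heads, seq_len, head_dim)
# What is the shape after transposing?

Input shape: (27, 157, 128)
  -> after reshape: (27, 157, 8, 16)
Output shape: (27, 8, 157, 16)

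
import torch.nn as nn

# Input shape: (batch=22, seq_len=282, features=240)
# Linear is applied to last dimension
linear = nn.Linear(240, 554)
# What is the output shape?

Input shape: (22, 282, 240)
Output shape: (22, 282, 554)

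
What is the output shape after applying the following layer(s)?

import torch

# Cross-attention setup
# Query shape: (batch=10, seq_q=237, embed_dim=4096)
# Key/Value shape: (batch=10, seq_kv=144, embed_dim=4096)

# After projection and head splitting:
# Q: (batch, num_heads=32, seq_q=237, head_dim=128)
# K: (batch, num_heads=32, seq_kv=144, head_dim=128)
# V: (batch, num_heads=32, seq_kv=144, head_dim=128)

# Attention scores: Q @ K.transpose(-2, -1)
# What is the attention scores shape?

Input shape: (10, 237, 4096)
Output shape: (10, 32, 237, 144)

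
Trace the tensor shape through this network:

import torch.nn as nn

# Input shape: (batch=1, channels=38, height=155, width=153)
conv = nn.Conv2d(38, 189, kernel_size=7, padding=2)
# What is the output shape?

Input shape: (1, 38, 155, 153)
Output shape: (1, 189, 153, 151)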